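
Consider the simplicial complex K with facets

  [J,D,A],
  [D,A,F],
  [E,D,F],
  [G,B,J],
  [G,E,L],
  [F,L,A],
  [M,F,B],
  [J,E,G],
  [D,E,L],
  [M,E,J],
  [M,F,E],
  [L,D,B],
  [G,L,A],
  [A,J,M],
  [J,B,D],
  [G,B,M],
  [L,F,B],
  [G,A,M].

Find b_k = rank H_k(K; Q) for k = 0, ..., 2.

b_0 = 1, b_1 = 1, b_2 = 0.

K has 9 vertices, 27 edges, 18 triangles.
rank ∂_0 = 0, rank ∂_1 = 8 ⇒ b_0 = 9 − 0 − 8 = 1; all invariant factors of ∂_1 are 1 so no torsion. So H_0 = Z.
rank ∂_1 = 8, rank ∂_2 = 18 ⇒ b_1 = 27 − 8 − 18 = 1; ∂_2 has invariant factor(s) [2] giving torsion. So H_1 = Z × Z/2.
rank ∂_2 = 18, rank ∂_3 = 0 ⇒ b_2 = 18 − 18 − 0 = 0. So H_2 = 0.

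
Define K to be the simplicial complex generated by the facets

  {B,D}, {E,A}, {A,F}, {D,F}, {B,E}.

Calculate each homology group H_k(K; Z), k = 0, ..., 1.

We work with the vertex ordering A < B < D < E < F. The simplices of K, each written with vertices in increasing order, are:

  0-simplices (5): A, B, D, E, F
  1-simplices (5): AE, AF, BD, BE, DF

Hence C_0 ≅ Z^5, C_1 ≅ Z^5.

The boundary map ∂_1: C_1 → C_0 is given by ∂[p,q] = [q] − [p].
As a 5×5 matrix over Z this has rank 4, with invariant factors (1,1,1,1).

Now H_k = ker ∂_k / im ∂_{k+1}, so:

  H_0: rank C_0 − rank ∂_1 = 5 − 4 = 1, and the invariant factors of ∂_1 are all 1, so H_0 ≅ Z.
  H_1: rank ker ∂_1 − rank ∂_2 = (5 − 4) − 0 = 1, and there is no ∂_2, so H_1 ≅ Z.

(K is a triangulation of the circle S^1.)

H_0 ≅ Z,  H_1 ≅ Z.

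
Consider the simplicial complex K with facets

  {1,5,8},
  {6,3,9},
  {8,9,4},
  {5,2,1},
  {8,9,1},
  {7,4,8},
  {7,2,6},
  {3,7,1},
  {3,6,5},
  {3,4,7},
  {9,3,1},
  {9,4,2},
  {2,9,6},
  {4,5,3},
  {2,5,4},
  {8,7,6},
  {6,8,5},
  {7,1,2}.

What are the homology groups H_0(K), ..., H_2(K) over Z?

H_0 = Z,  H_1 = Z^2,  H_2 = Z.

Take the total order 1 < 2 < 3 < 4 < 5 < 6 < 7 < 8 < 9 on the vertex set. Then K (dimension 2) consists of the simplices:

  0-simplices (9): [1], [2], [3], [4], [5], [6], [7], [8], [9]
  1-simplices (27): (27 of them)
  2-simplices (18): [1,2,5], [1,2,7], [1,3,7], [1,3,9], [1,5,8], [1,8,9], [2,4,5], [2,4,9], [2,6,7], [2,6,9], [3,4,5], [3,4,7], [3,5,6], [3,6,9], [4,7,8], [4,8,9], [5,6,8], [6,7,8]

Hence C_0 ≅ Z^9, C_1 ≅ Z^27, C_2 ≅ Z^18.

The boundary map ∂_1: C_1 → C_0 sends each edge [p,q] (with p < q) to q − p. For instance
  ∂[1,9] = [9] − [1].
This gives a 9×27 integer matrix of rank 8; reducing to Smith normal form yields diagonal entries (1,1,1,1,1,1,1,1).

∂_2: C_2 → C_1 acts by ∂[p,q,r] = [q,r] − [p,r] + [p,q]. For instance
  ∂[2,6,7] = [6,7] − [2,7] + [2,6],
  ∂[3,5,6] = [5,6] − [3,6] + [3,5].
The resulting 27×18 matrix has rank 17, and its Smith normal form has invariant factors (1,1,1,1,1,1,1,1,1,1,1,1,1,1,1,1,1).

Now H_k = ker ∂_k / im ∂_{k+1}, so:

  H_0: rank C_0 − rank ∂_1 = 9 − 8 = 1, and the invariant factors of ∂_1 are all 1, so H_0 ≅ Z.
  H_1: rank ker ∂_1 − rank ∂_2 = (27 − 8) − 17 = 2, and the invariant factors of ∂_2 are all 1, so H_1 ≅ Z^2.
  H_2: rank ker ∂_2 − rank ∂_3 = (18 − 17) − 0 = 1, and there is no ∂_3, so H_2 ≅ Z.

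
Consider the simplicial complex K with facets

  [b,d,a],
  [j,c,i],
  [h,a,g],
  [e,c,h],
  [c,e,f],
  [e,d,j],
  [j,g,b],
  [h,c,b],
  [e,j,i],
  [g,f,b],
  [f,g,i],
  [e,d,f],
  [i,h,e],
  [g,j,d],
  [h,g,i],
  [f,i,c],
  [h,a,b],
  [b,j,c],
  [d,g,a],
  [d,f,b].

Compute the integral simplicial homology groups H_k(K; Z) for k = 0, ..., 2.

K has 10 vertices, 30 edges, 20 triangles.
rank ∂_0 = 0, rank ∂_1 = 9 ⇒ b_0 = 10 − 0 − 9 = 1; all invariant factors of ∂_1 are 1 so no torsion. So H_0 = Z.
rank ∂_1 = 9, rank ∂_2 = 20 ⇒ b_1 = 30 − 9 − 20 = 1; ∂_2 has invariant factor(s) [2] giving torsion. So H_1 = Z ⊕ Z_2.
rank ∂_2 = 20, rank ∂_3 = 0 ⇒ b_2 = 20 − 20 − 0 = 0. So H_2 = 0.

H_0 = Z,  H_1 = Z ⊕ Z_2,  H_2 = 0.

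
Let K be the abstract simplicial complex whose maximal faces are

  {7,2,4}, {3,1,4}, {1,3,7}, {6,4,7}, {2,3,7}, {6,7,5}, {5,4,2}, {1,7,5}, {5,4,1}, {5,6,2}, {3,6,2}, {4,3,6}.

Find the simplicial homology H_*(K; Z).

Fix the vertex order 1 < 2 < 3 < 4 < 5 < 6 < 7 and write every simplex with vertices in increasing order. Then dim K = 2 and the simplices of K are:

  0-simplices (7): [1], [2], [3], [4], [5], [6], [7]
  1-simplices (18): [1,3], [1,4], [1,5], [1,7], [2,3], [2,4], [2,5], [2,6], [2,7], [3,4], [3,6], [3,7], [4,5], [4,6], [4,7], [5,6], [5,7], [6,7]
  2-simplices (12): [1,3,4], [1,3,7], [1,4,5], [1,5,7], [2,3,6], [2,3,7], [2,4,5], [2,4,7], [2,5,6], [3,4,6], [4,6,7], [5,6,7]

Hence C_0 ≅ Z^7, C_1 ≅ Z^18, C_2 ≅ Z^12.

The boundary map ∂_1: C_1 → C_0 maps an edge to its endpoints' difference, ∂[p,q] = q − p.
The resulting 7×18 matrix has rank 6, and its Smith normal form has invariant factors (1,1,1,1,1,1).

The boundary map ∂_2: C_2 → C_1 maps a triangle to the signed sum of its edges. For instance
  ∂[2,4,5] = [4,5] − [2,5] + [2,4],
  ∂[2,4,7] = [4,7] − [2,7] + [2,4].
As a 18×12 matrix over Z this has rank 12, with invariant factors (1,1,1,1,1,1,1,1,1,1,1,2).

From H_k ≅ ker(∂_k) / im(∂_{k+1}) we obtain:

  H_0: rank C_0 − rank ∂_1 = 7 − 6 = 1, and the invariant factors of ∂_1 are all 1, so H_0 = Z.
  H_1: rank ker ∂_1 − rank ∂_2 = (18 − 6) − 12 = 0, and ∂_2 has invariant factor 2 > 1, so H_1 = Z/2.
  H_2: rank ker ∂_2 − rank ∂_3 = (12 − 12) − 0 = 0, and there is no ∂_3, so H_2 = 0.

As a check, the Euler characteristic is 7 − 18 + 12 = 1, which agrees with 1 − 0 + 0 = 1.

H_0 ≅ Z,  H_1 ≅ Z/2,  H_2 = 0.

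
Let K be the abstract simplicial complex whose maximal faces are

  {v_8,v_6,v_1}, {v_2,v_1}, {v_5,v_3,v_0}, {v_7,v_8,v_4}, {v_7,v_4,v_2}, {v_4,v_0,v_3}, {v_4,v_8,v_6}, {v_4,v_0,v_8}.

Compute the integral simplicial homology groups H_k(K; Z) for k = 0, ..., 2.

K has 9 vertices, 16 edges, 7 triangles.
rank ∂_0 = 0, rank ∂_1 = 8 ⇒ b_0 = 9 − 0 − 8 = 1; all invariant factors of ∂_1 are 1 so no torsion. So H_0 ≅ Z.
rank ∂_1 = 8, rank ∂_2 = 7 ⇒ b_1 = 16 − 8 − 7 = 1; all invariant factors of ∂_2 are 1 so no torsion. So H_1 ≅ Z.
rank ∂_2 = 7, rank ∂_3 = 0 ⇒ b_2 = 7 − 7 − 0 = 0. So H_2 ≅ 0.

H_0 ≅ Z,  H_1 ≅ Z,  H_2 = 0.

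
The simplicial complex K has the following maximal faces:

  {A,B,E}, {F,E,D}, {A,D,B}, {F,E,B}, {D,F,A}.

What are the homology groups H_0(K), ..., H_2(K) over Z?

H_0 ≅ Z,  H_1 ≅ Z,  H_2 = 0.

Fix the vertex order A < B < D < E < F and write every simplex with vertices in increasing order. Then dim K = 2 and the simplices of K are:

  0-simplices (5): A, B, D, E, F
  1-simplices (10): AB, AD, AE, AF, BD, BE, BF, DE, DF, EF
  2-simplices (5): ABD, ABE, ADF, BEF, DEF

so the chain groups are C_0 ≅ Z^5, C_1 ≅ Z^10, C_2 ≅ Z^5.

The boundary map ∂_1: C_1 → C_0 is given by ∂[p,q] = [q] − [p].
The resulting 5×10 matrix has rank 4, and its Smith normal form has invariant factors (1,1,1,1).

Boundary ∂_2: C_2 → C_1 acts by ∂[p,q,r] = [q,r] − [p,r] + [p,q]. For instance
  ∂ABD = BD − AD + AB,
  ∂ADF = DF − AF + AD.
The resulting 10×5 matrix has rank 5, and its Smith normal form has invariant factors (1,1,1,1,1).

Now H_k = ker ∂_k / im ∂_{k+1}, so:

  H_0: rank C_0 − rank ∂_1 = 5 − 4 = 1, and the invariant factors of ∂_1 are all 1, so H_0 = Z.
  H_1: rank ker ∂_1 − rank ∂_2 = (10 − 4) − 5 = 1, and the invariant factors of ∂_2 are all 1, so H_1 = Z.
  H_2: rank ker ∂_2 − rank ∂_3 = (5 − 5) − 0 = 0, and there is no ∂_3, so H_2 = 0.

As a check, the Euler characteristic is 5 − 10 + 5 = 0, which agrees with 1 − 1 + 0 = 0.
(K is a triangulation of the Möbius band.)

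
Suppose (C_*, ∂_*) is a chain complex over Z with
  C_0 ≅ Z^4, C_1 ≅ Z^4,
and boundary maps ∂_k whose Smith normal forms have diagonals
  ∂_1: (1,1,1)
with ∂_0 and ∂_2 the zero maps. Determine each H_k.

H_0 = Z,  H_1 = Z.

H_0: b_0 = 4 − 0 − 3 = 1; torsion from ∂_1 factors > 1: none. So H_0 = Z.
H_1: b_1 = 4 − 3 − 0 = 1; torsion from ∂_2 factors > 1: none. So H_1 = Z.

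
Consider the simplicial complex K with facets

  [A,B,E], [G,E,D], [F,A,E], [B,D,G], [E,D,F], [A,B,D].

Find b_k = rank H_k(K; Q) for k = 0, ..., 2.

b_0 = 1, b_1 = 1, b_2 = 0.

K has 6 vertices, 12 edges, 6 triangles.
rank ∂_0 = 0, rank ∂_1 = 5 ⇒ b_0 = 6 − 0 − 5 = 1; all invariant factors of ∂_1 are 1 so no torsion. So H_0 = Z.
rank ∂_1 = 5, rank ∂_2 = 6 ⇒ b_1 = 12 − 5 − 6 = 1; all invariant factors of ∂_2 are 1 so no torsion. So H_1 = Z.
rank ∂_2 = 6, rank ∂_3 = 0 ⇒ b_2 = 6 − 6 − 0 = 0. So H_2 = 0.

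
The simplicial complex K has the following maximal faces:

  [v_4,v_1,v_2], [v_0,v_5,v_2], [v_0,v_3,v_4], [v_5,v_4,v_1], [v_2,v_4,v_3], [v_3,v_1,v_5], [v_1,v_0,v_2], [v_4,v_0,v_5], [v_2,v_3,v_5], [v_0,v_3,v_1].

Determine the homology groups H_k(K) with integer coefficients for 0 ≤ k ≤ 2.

K has 6 vertices, 15 edges, 10 triangles.
rank ∂_0 = 0, rank ∂_1 = 5 ⇒ b_0 = 6 − 0 − 5 = 1; all invariant factors of ∂_1 are 1 so no torsion. So H_0 ≅ Z.
rank ∂_1 = 5, rank ∂_2 = 10 ⇒ b_1 = 15 − 5 − 10 = 0; ∂_2 has invariant factor(s) [2] giving torsion. So H_1 ≅ Z/2.
rank ∂_2 = 10, rank ∂_3 = 0 ⇒ b_2 = 10 − 10 − 0 = 0. So H_2 ≅ 0.

H_0 = Z,  H_1 = Z/2,  H_2 = 0.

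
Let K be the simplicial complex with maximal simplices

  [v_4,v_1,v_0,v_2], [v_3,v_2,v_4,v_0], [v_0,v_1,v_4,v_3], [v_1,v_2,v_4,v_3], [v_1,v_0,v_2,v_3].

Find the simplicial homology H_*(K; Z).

We work with the vertex ordering v_0 < v_1 < v_2 < v_3 < v_4. The simplices of K, each written with vertices in increasing order, are:

  0-simplices (5): [v_0], [v_1], [v_2], [v_3], [v_4]
  1-simplices (10): [v_0,v_1], [v_0,v_2], [v_0,v_3], [v_0,v_4], [v_1,v_2], [v_1,v_3], [v_1,v_4], [v_2,v_3], [v_2,v_4], [v_3,v_4]
  2-simplices (10): [v_0,v_1,v_2], [v_0,v_1,v_3], [v_0,v_1,v_4], [v_0,v_2,v_3], [v_0,v_2,v_4], [v_0,v_3,v_4], [v_1,v_2,v_3], [v_1,v_2,v_4], [v_1,v_3,v_4], [v_2,v_3,v_4]
  3-simplices (5): [v_0,v_1,v_2,v_3], [v_0,v_1,v_2,v_4], [v_0,v_1,v_3,v_4], [v_0,v_2,v_3,v_4], [v_1,v_2,v_3,v_4]

Hence C_0 ≅ Z^5, C_1 ≅ Z^10, C_2 ≅ Z^10, C_3 ≅ Z^5.

The boundary map ∂_1: C_1 → C_0 maps an edge to its endpoints' difference, ∂[p,q] = q − p.
As a 5×10 matrix over Z this has rank 4, with invariant factors (1,1,1,1).

∂_2: C_2 → C_1 acts by ∂[p,q,r] = [q,r] − [p,r] + [p,q]. For instance
  ∂[v_0,v_1,v_2] = [v_1,v_2] − [v_0,v_2] + [v_0,v_1],
  ∂[v_0,v_2,v_3] = [v_2,v_3] − [v_0,v_3] + [v_0,v_2].
The 10×10 boundary matrix has rank 6 and Smith normal form diag(1,1,1,1,1,1).

∂_3: C_3 → C_2 sends each 3-simplex σ to the alternating sum Σ_i (−1)^i (σ with its i-th vertex removed). For instance
  ∂[v_0,v_1,v_2,v_3] = [v_1,v_2,v_3] − [v_0,v_2,v_3] + [v_0,v_1,v_3] − [v_0,v_1,v_2],
  ∂[v_0,v_1,v_3,v_4] = [v_1,v_3,v_4] − [v_0,v_3,v_4] + [v_0,v_1,v_4] − [v_0,v_1,v_3].
The 10×5 boundary matrix has rank 4 and Smith normal form diag(1,1,1,1).

Reading off H_k = ker ∂_k / im ∂_{k+1}:

  H_0: rank C_0 − rank ∂_1 = 5 − 4 = 1, and the invariant factors of ∂_1 are all 1, so H_0 = Z.
  H_1: rank ker ∂_1 − rank ∂_2 = (10 − 4) − 6 = 0, and the invariant factors of ∂_2 are all 1, so H_1 = 0.
  H_2: rank ker ∂_2 − rank ∂_3 = (10 − 6) − 4 = 0, and the invariant factors of ∂_3 are all 1, so H_2 = 0.
  H_3: rank ker ∂_3 − rank ∂_4 = (5 − 4) − 0 = 1, and there is no ∂_4, so H_3 = Z.

As a check, the Euler characteristic is 5 − 10 + 10 − 5 = 0, which agrees with 1 − 0 + 0 − 1 = 0.

H_0 = Z,  H_1 = 0,  H_2 = 0,  H_3 = Z.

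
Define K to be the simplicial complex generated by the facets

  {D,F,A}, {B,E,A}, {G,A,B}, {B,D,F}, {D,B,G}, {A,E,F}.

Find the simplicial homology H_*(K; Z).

H_0 ≅ Z,  H_1 ≅ Z,  H_2 = 0.

We work with the vertex ordering A < B < D < E < F < G. The simplices of K, each written with vertices in increasing order, are:

  0-simplices (6): A, B, D, E, F, G
  1-simplices (12): AB, AD, AE, AF, AG, BD, BE, BF, BG, DF, DG, EF
  2-simplices (6): ABE, ABG, ADF, AEF, BDF, BDG

Hence C_0 ≅ Z^6, C_1 ≅ Z^12, C_2 ≅ Z^6.

The boundary map ∂_1: C_1 → C_0 is given by ∂[p,q] = [q] − [p].
This gives a 6×12 integer matrix of rank 5; reducing to Smith normal form yields diagonal entries (1,1,1,1,1).

The boundary map ∂_2: C_2 → C_1 maps a triangle to the signed sum of its edges. For instance
  ∂BDG = DG − BG + BD,
  ∂ABE = BE − AE + AB.
As a 12×6 matrix over Z this has rank 6, with invariant factors (1,1,1,1,1,1).

Now H_k = ker ∂_k / im ∂_{k+1}, so:

  H_0: rank C_0 − rank ∂_1 = 6 − 5 = 1, and the invariant factors of ∂_1 are all 1, so H_0 = Z.
  H_1: rank ker ∂_1 − rank ∂_2 = (12 − 5) − 6 = 1, and the invariant factors of ∂_2 are all 1, so H_1 = Z.
  H_2: rank ker ∂_2 − rank ∂_3 = (6 − 6) − 0 = 0, and there is no ∂_3, so H_2 = 0.

(K is a triangulation of the cylinder S^1 x I.)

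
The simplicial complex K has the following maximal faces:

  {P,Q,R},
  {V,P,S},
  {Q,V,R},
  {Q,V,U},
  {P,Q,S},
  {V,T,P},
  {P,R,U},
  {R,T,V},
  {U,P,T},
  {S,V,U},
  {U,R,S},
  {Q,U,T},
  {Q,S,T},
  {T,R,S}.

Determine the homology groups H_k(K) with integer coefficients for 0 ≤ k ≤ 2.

Fix the vertex order P < Q < R < S < T < U < V and write every simplex with vertices in increasing order. Then dim K = 2 and the simplices of K are:

  0-simplices (7): P, Q, R, S, T, U, V
  1-simplices (21): PQ, PR, PS, PT, PU, PV, QR, QS, QT, QU, QV, RS, RT, RU, RV, ST, SU, SV, TU, TV, UV
  2-simplices (14): PQR, PQS, PRU, PSV, PTU, PTV, QRV, QST, QTU, QUV, RST, RSU, RTV, SUV

giving chain groups C_0 ≅ Z^7, C_1 ≅ Z^21, C_2 ≅ Z^14.

Boundary ∂_1: C_1 → C_0 is given by ∂[p,q] = [q] − [p]. For instance
  ∂QR = R − Q.
This gives a 7×21 integer matrix of rank 6; reducing to Smith normal form yields diagonal entries (1,1,1,1,1,1).

∂_2: C_2 → C_1 sends each 2-simplex [p,q,r] to [q,r] − [p,r] + [p,q]. For instance
  ∂PTV = TV − PV + PT,
  ∂PSV = SV − PV + PS.
As a 21×14 matrix over Z this has rank 13, with invariant factors (1,1,1,1,1,1,1,1,1,1,1,1,1).

Reading off H_k = ker ∂_k / im ∂_{k+1}:

  H_0: rank C_0 − rank ∂_1 = 7 − 6 = 1, and the invariant factors of ∂_1 are all 1, so H_0 ≅ Z.
  H_1: rank ker ∂_1 − rank ∂_2 = (21 − 6) − 13 = 2, and the invariant factors of ∂_2 are all 1, so H_1 ≅ Z^2.
  H_2: rank ker ∂_2 − rank ∂_3 = (14 − 13) − 0 = 1, and there is no ∂_3, so H_2 ≅ Z.

H_0 ≅ Z,  H_1 ≅ Z^2,  H_2 ≅ Z.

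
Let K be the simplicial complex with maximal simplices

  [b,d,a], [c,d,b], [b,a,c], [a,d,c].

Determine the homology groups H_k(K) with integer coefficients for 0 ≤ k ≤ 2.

Order the vertices as a < b < c < d. Listing each simplex with vertices in this order, K has dimension 2 with simplices:

  0-simplices (4): a, b, c, d
  1-simplices (6): ab, ac, ad, bc, bd, cd
  2-simplices (4): abc, abd, acd, bcd

so the chain groups are C_0 ≅ Z^4, C_1 ≅ Z^6, C_2 ≅ Z^4.

Boundary ∂_1: C_1 → C_0 sends each edge [p,q] (with p < q) to q − p.
The 4×6 boundary matrix has rank 3 and Smith normal form diag(1,1,1).

Boundary ∂_2: C_2 → C_1 acts by ∂[p,q,r] = [q,r] − [p,r] + [p,q]. For instance
  ∂acd = cd − ad + ac,
  ∂abd = bd − ad + ab.
The resulting 6×4 matrix has rank 3, and its Smith normal form has invariant factors (1,1,1).

Reading off H_k = ker ∂_k / im ∂_{k+1}:

  H_0: rank C_0 − rank ∂_1 = 4 − 3 = 1, and the invariant factors of ∂_1 are all 1, so H_0 ≅ Z.
  H_1: rank ker ∂_1 − rank ∂_2 = (6 − 3) − 3 = 0, and the invariant factors of ∂_2 are all 1, so H_1 ≅ 0.
  H_2: rank ker ∂_2 − rank ∂_3 = (4 − 3) − 0 = 1, and there is no ∂_3, so H_2 ≅ Z.

H_0 ≅ Z,  H_1 = 0,  H_2 ≅ Z.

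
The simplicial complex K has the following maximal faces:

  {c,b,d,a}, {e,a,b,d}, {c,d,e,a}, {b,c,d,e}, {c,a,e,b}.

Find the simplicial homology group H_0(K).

H_0 = Z.

K has 5 vertices, 10 edges, 10 triangles, 5 3-simplices.
rank ∂_0 = 0, rank ∂_1 = 4 ⇒ b_0 = 5 − 0 − 4 = 1; all invariant factors of ∂_1 are 1 so no torsion. So H_0 = Z.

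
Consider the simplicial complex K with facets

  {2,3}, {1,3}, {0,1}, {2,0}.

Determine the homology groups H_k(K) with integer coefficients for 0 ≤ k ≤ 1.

Take the total order 0 < 1 < 2 < 3 on the vertex set. Then K (dimension 1) consists of the simplices:

  0-simplices (4): [0], [1], [2], [3]
  1-simplices (4): [0,1], [0,2], [1,3], [2,3]

giving chain groups C_0 ≅ Z^4, C_1 ≅ Z^4.

Boundary ∂_1: C_1 → C_0 maps an edge to its endpoints' difference, ∂[p,q] = q − p. For instance
  ∂[0,1] = [1] − [0].
The 4×4 boundary matrix has rank 3 and Smith normal form diag(1,1,1).

From H_k ≅ ker(∂_k) / im(∂_{k+1}) we obtain:

  H_0: rank C_0 − rank ∂_1 = 4 − 3 = 1, and the invariant factors of ∂_1 are all 1, so H_0 ≅ Z.
  H_1: rank ker ∂_1 − rank ∂_2 = (4 − 3) − 0 = 1, and there is no ∂_2, so H_1 ≅ Z.

(K is a triangulation of the circle S^1.)

H_0 = Z,  H_1 = Z.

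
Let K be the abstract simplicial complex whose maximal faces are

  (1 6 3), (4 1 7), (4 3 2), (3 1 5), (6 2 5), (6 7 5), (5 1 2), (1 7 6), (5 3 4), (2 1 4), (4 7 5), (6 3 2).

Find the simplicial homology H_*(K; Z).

H_0 = Z,  H_1 = Z/2,  H_2 = 0.

K has 7 vertices, 18 edges, 12 triangles.
rank ∂_0 = 0, rank ∂_1 = 6 ⇒ b_0 = 7 − 0 − 6 = 1; all invariant factors of ∂_1 are 1 so no torsion. So H_0 = Z.
rank ∂_1 = 6, rank ∂_2 = 12 ⇒ b_1 = 18 − 6 − 12 = 0; ∂_2 has invariant factor(s) [2] giving torsion. So H_1 = Z/2.
rank ∂_2 = 12, rank ∂_3 = 0 ⇒ b_2 = 12 − 12 − 0 = 0. So H_2 = 0.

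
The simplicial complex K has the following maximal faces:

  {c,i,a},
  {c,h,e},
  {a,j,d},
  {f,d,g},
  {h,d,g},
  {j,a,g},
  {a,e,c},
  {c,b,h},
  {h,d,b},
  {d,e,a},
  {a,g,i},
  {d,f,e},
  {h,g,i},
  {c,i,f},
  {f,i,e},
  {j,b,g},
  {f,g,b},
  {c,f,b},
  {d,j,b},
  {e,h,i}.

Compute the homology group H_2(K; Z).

K has 10 vertices, 30 edges, 20 triangles.
rank ∂_2 = 20, rank ∂_3 = 0 ⇒ b_2 = 20 − 20 − 0 = 0. So H_2 ≅ 0.

H_2 = 0.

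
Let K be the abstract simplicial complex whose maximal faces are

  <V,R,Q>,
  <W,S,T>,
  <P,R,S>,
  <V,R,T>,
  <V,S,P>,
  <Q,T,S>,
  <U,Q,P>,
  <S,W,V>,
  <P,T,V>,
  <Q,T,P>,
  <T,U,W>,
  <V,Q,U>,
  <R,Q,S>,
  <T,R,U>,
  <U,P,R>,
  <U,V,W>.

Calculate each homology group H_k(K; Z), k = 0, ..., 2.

H_0 = Z,  H_1 = Z^2,  H_2 = Z.

Take the total order P < Q < R < S < T < U < V < W on the vertex set. Then K (dimension 2) consists of the simplices:

  0-simplices (8): P, Q, R, S, T, U, V, W
  1-simplices (24): PQ, PR, PS, PT, PU, PV, QR, QS, QT, QU, QV, RS, RT, RU, RV, ST, SV, SW, TU, TV, TW, UV, UW, VW
  2-simplices (16): PQT, PQU, PRS, PRU, PSV, PTV, QRS, QRV, QST, QUV, RTU, RTV, STW, SVW, TUW, UVW

so the chain groups are C_0 ≅ Z^8, C_1 ≅ Z^24, C_2 ≅ Z^16.

Boundary ∂_1: C_1 → C_0 maps an edge to its endpoints' difference, ∂[p,q] = q − p.
This gives a 8×24 integer matrix of rank 7; reducing to Smith normal form yields diagonal entries (1,1,1,1,1,1,1).

∂_2: C_2 → C_1 acts by ∂[p,q,r] = [q,r] − [p,r] + [p,q]. For instance
  ∂SVW = VW − SW + SV,
  ∂STW = TW − SW + ST.
The 24×16 boundary matrix has rank 15 and Smith normal form diag(1,1,1,1,1,1,1,1,1,1,1,1,1,1,1).

Reading off H_k = ker ∂_k / im ∂_{k+1}:

  H_0: rank C_0 − rank ∂_1 = 8 − 7 = 1, and the invariant factors of ∂_1 are all 1, so H_0 ≅ Z.
  H_1: rank ker ∂_1 − rank ∂_2 = (24 − 7) − 15 = 2, and the invariant factors of ∂_2 are all 1, so H_1 ≅ Z^2.
  H_2: rank ker ∂_2 − rank ∂_3 = (16 − 15) − 0 = 1, and there is no ∂_3, so H_2 ≅ Z.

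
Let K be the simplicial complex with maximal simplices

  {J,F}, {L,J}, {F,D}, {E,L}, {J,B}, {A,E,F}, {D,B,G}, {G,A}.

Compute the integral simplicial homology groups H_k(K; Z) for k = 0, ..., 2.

K has 8 vertices, 12 edges, 2 triangles.
rank ∂_0 = 0, rank ∂_1 = 7 ⇒ b_0 = 8 − 0 − 7 = 1; all invariant factors of ∂_1 are 1 so no torsion. So H_0 ≅ Z.
rank ∂_1 = 7, rank ∂_2 = 2 ⇒ b_1 = 12 − 7 − 2 = 3; all invariant factors of ∂_2 are 1 so no torsion. So H_1 ≅ Z^3.
rank ∂_2 = 2, rank ∂_3 = 0 ⇒ b_2 = 2 − 2 − 0 = 0. So H_2 ≅ 0.

H_0 = Z,  H_1 = Z^3,  H_2 = 0.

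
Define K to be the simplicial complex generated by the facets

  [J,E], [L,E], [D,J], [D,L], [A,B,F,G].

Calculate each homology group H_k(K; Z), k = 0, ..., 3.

H_0 = Z^2,  H_1 = Z,  H_2 = 0,  H_3 = 0.

Order the vertices as A < B < D < E < F < G < J < L. Listing each simplex with vertices in this order, K has dimension 3 with simplices:

  0-simplices (8): A, B, D, E, F, G, J, L
  1-simplices (10): AB, AF, AG, BF, BG, DJ, DL, EJ, EL, FG
  2-simplices (4): ABF, ABG, AFG, BFG
  3-simplices (1): ABFG

Hence C_0 ≅ Z^8, C_1 ≅ Z^10, C_2 ≅ Z^4, C_3 ≅ Z^1.

∂_1: C_1 → C_0 is given by ∂[p,q] = [q] − [p]. For instance
  ∂DL = L − D.
As a 8×10 matrix over Z this has rank 6, with invariant factors (1,1,1,1,1,1).

∂_2: C_2 → C_1 maps a triangle to the signed sum of its edges. For instance
  ∂BFG = FG − BG + BF,
  ∂AFG = FG − AG + AF.
The resulting 10×4 matrix has rank 3, and its Smith normal form has invariant factors (1,1,1).

∂_3: C_3 → C_2 sends each 3-simplex σ to the alternating sum Σ_i (−1)^i (σ with its i-th vertex removed). For instance
  ∂ABFG = BFG − AFG + ABG − ABF.
As a 4×1 matrix over Z this has rank 1, with invariant factors (1).

Computing H_k = (kernel of ∂_k) / (image of ∂_{k+1}):

  H_0: rank C_0 − rank ∂_1 = 8 − 6 = 2, and the invariant factors of ∂_1 are all 1, so H_0 ≅ Z^2.
  H_1: rank ker ∂_1 − rank ∂_2 = (10 − 6) − 3 = 1, and the invariant factors of ∂_2 are all 1, so H_1 ≅ Z.
  H_2: rank ker ∂_2 − rank ∂_3 = (4 − 3) − 1 = 0, and the invariant factors of ∂_3 are all 1, so H_2 ≅ 0.
  H_3: rank ker ∂_3 − rank ∂_4 = (1 − 1) − 0 = 0, and there is no ∂_4, so H_3 ≅ 0.

As a check, the Euler characteristic is 8 − 10 + 4 − 1 = 1, which agrees with 2 − 1 + 0 − 0 = 1.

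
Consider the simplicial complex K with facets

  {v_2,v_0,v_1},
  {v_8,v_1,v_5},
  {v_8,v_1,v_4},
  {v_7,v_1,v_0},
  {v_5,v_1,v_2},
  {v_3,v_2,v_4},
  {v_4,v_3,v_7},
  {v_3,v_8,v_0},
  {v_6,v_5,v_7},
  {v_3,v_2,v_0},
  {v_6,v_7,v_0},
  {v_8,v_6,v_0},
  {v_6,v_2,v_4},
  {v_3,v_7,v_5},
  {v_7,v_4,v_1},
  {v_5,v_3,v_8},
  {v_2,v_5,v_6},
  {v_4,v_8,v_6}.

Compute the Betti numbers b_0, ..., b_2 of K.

b_0 = 1, b_1 = 2, b_2 = 1.

We work with the vertex ordering v_0 < v_1 < v_2 < v_3 < v_4 < v_5 < v_6 < v_7 < v_8. The simplices of K, each written with vertices in increasing order, are:

  0-simplices (9): [v_0], [v_1], [v_2], [v_3], [v_4], [v_5], [v_6], [v_7], [v_8]
  1-simplices (27): (27 of them)
  2-simplices (18): (18 of them)

Hence C_0 ≅ Z^9, C_1 ≅ Z^27, C_2 ≅ Z^18.

Boundary ∂_1: C_1 → C_0 maps an edge to its endpoints' difference, ∂[p,q] = q − p. For instance
  ∂[v_1,v_2] = [v_2] − [v_1].
As a 9×27 matrix over Z this has rank 8, with invariant factors (1,1,1,1,1,1,1,1).

Boundary ∂_2: C_2 → C_1 sends each 2-simplex [p,q,r] to [q,r] − [p,r] + [p,q]. For instance
  ∂[v_1,v_4,v_8] = [v_4,v_8] − [v_1,v_8] + [v_1,v_4],
  ∂[v_2,v_4,v_6] = [v_4,v_6] − [v_2,v_6] + [v_2,v_4].
The 27×18 boundary matrix has rank 17 and Smith normal form diag(1,1,1,1,1,1,1,1,1,1,1,1,1,1,1,1,1).

Reading off H_k = ker ∂_k / im ∂_{k+1}:

  H_0: rank C_0 − rank ∂_1 = 9 − 8 = 1, and the invariant factors of ∂_1 are all 1, so H_0 ≅ Z.
  H_1: rank ker ∂_1 − rank ∂_2 = (27 − 8) − 17 = 2, and the invariant factors of ∂_2 are all 1, so H_1 ≅ Z^2.
  H_2: rank ker ∂_2 − rank ∂_3 = (18 − 17) − 0 = 1, and there is no ∂_3, so H_2 ≅ Z.

(K is a triangulation of the torus T^2.)

Hence the Betti numbers are b_0 = 1, b_1 = 2, b_2 = 1.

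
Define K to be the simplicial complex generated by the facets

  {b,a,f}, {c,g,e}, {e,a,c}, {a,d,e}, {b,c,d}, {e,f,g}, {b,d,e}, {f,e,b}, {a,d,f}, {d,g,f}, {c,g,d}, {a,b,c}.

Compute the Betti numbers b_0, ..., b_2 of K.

b_0 = 1, b_1 = 0, b_2 = 0.

K has 7 vertices, 18 edges, 12 triangles.
rank ∂_0 = 0, rank ∂_1 = 6 ⇒ b_0 = 7 − 0 − 6 = 1; all invariant factors of ∂_1 are 1 so no torsion. So H_0 = Z.
rank ∂_1 = 6, rank ∂_2 = 12 ⇒ b_1 = 18 − 6 − 12 = 0; ∂_2 has invariant factor(s) [2] giving torsion. So H_1 = Z/2.
rank ∂_2 = 12, rank ∂_3 = 0 ⇒ b_2 = 12 − 12 − 0 = 0. So H_2 = 0.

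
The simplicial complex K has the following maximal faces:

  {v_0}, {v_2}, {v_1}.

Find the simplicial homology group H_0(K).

H_0 ≅ Z^3.

Order the vertices as v_0 < v_1 < v_2. Listing each simplex with vertices in this order, K has dimension 0 with simplices:

  0-simplices (3): [v_0], [v_1], [v_2]

giving chain groups C_0 ≅ Z^3.

Now H_k = ker ∂_k / im ∂_{k+1}, so:

  H_0: rank C_0 − rank ∂_1 = 3 − 0 = 3, and there is no ∂_1, so H_0 = Z^3.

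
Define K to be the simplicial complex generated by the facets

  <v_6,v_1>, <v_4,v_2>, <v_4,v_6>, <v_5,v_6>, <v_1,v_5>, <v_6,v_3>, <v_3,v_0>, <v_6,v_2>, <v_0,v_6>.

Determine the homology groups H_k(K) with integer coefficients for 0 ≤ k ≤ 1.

H_0 = Z,  H_1 = Z^3.

Take the total order v_0 < v_1 < v_2 < v_3 < v_4 < v_5 < v_6 on the vertex set. Then K (dimension 1) consists of the simplices:

  0-simplices (7): [v_0], [v_1], [v_2], [v_3], [v_4], [v_5], [v_6]
  1-simplices (9): [v_0,v_3], [v_0,v_6], [v_1,v_5], [v_1,v_6], [v_2,v_4], [v_2,v_6], [v_3,v_6], [v_4,v_6], [v_5,v_6]

Hence C_0 ≅ Z^7, C_1 ≅ Z^9.

The boundary map ∂_1: C_1 → C_0 maps an edge to its endpoints' difference, ∂[p,q] = q − p.
The 7×9 boundary matrix has rank 6 and Smith normal form diag(1,1,1,1,1,1).

Computing H_k = (kernel of ∂_k) / (image of ∂_{k+1}):

  H_0: rank C_0 − rank ∂_1 = 7 − 6 = 1, and the invariant factors of ∂_1 are all 1, so H_0 = Z.
  H_1: rank ker ∂_1 − rank ∂_2 = (9 − 6) − 0 = 3, and there is no ∂_2, so H_1 = Z^3.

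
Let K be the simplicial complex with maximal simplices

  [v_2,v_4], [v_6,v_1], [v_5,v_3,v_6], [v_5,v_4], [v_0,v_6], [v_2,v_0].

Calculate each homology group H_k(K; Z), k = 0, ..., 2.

H_0 ≅ Z,  H_1 ≅ Z,  H_2 = 0.

Fix the vertex order v_0 < v_1 < v_2 < v_3 < v_4 < v_5 < v_6 and write every simplex with vertices in increasing order. Then dim K = 2 and the simplices of K are:

  0-simplices (7): [v_0], [v_1], [v_2], [v_3], [v_4], [v_5], [v_6]
  1-simplices (8): [v_0,v_2], [v_0,v_6], [v_1,v_6], [v_2,v_4], [v_3,v_5], [v_3,v_6], [v_4,v_5], [v_5,v_6]
  2-simplices (1): [v_3,v_5,v_6]

giving chain groups C_0 ≅ Z^7, C_1 ≅ Z^8, C_2 ≅ Z^1.

∂_1: C_1 → C_0 sends each edge [p,q] (with p < q) to q − p. For instance
  ∂[v_0,v_2] = [v_2] − [v_0].
This gives a 7×8 integer matrix of rank 6; reducing to Smith normal form yields diagonal entries (1,1,1,1,1,1).

The boundary map ∂_2: C_2 → C_1 maps a triangle to the signed sum of its edges. For instance
  ∂[v_3,v_5,v_6] = [v_5,v_6] − [v_3,v_6] + [v_3,v_5].
The 8×1 boundary matrix has rank 1 and Smith normal form diag(1).

Computing H_k = (kernel of ∂_k) / (image of ∂_{k+1}):

  H_0: rank C_0 − rank ∂_1 = 7 − 6 = 1, and the invariant factors of ∂_1 are all 1, so H_0 ≅ Z.
  H_1: rank ker ∂_1 − rank ∂_2 = (8 − 6) − 1 = 1, and the invariant factors of ∂_2 are all 1, so H_1 ≅ Z.
  H_2: rank ker ∂_2 − rank ∂_3 = (1 − 1) − 0 = 0, and there is no ∂_3, so H_2 ≅ 0.

As a check, the Euler characteristic is 7 − 8 + 1 = 0, which agrees with 1 − 1 + 0 = 0.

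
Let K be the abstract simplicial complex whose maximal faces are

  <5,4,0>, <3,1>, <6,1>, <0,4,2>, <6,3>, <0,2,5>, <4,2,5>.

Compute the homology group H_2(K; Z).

H_2 ≅ Z.

Take the total order 0 < 1 < 2 < 3 < 4 < 5 < 6 on the vertex set. Then K (dimension 2) consists of the simplices:

  0-simplices (7): [0], [1], [2], [3], [4], [5], [6]
  1-simplices (9): [0,2], [0,4], [0,5], [1,3], [1,6], [2,4], [2,5], [3,6], [4,5]
  2-simplices (4): [0,2,4], [0,2,5], [0,4,5], [2,4,5]

giving chain groups C_0 ≅ Z^7, C_1 ≅ Z^9, C_2 ≅ Z^4.

The boundary map ∂_1: C_1 → C_0 is given by ∂[p,q] = [q] − [p].
The resulting 7×9 matrix has rank 5, and its Smith normal form has invariant factors (1,1,1,1,1).

∂_2: C_2 → C_1 sends each 2-simplex [p,q,r] to [q,r] − [p,r] + [p,q]. For instance
  ∂[0,2,5] = [2,5] − [0,5] + [0,2],
  ∂[0,2,4] = [2,4] − [0,4] + [0,2].
As a 9×4 matrix over Z this has rank 3, with invariant factors (1,1,1).

Now H_k = ker ∂_k / im ∂_{k+1}, so:

  H_2: rank ker ∂_2 − rank ∂_3 = (4 − 3) − 0 = 1, and there is no ∂_3, so H_2 = Z.

(K is a triangulation of the disjoint union of the 2-sphere S^2 and the circle S^1.)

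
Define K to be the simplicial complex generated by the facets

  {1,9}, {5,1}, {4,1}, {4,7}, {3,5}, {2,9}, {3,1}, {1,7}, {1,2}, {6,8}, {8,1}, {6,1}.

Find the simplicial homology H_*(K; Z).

H_0 = Z,  H_1 = Z^4.

Take the total order 1 < 2 < 3 < 4 < 5 < 6 < 7 < 8 < 9 on the vertex set. Then K (dimension 1) consists of the simplices:

  0-simplices (9): [1], [2], [3], [4], [5], [6], [7], [8], [9]
  1-simplices (12): [1,2], [1,3], [1,4], [1,5], [1,6], [1,7], [1,8], [1,9], [2,9], [3,5], [4,7], [6,8]

Hence C_0 ≅ Z^9, C_1 ≅ Z^12.

∂_1: C_1 → C_0 sends each edge [p,q] (with p < q) to q − p. For instance
  ∂[4,7] = [7] − [4].
The resulting 9×12 matrix has rank 8, and its Smith normal form has invariant factors (1,1,1,1,1,1,1,1).

Now H_k = ker ∂_k / im ∂_{k+1}, so:

  H_0: rank C_0 − rank ∂_1 = 9 − 8 = 1, and the invariant factors of ∂_1 are all 1, so H_0 = Z.
  H_1: rank ker ∂_1 − rank ∂_2 = (12 − 8) − 0 = 4, and there is no ∂_2, so H_1 = Z^4.

As a check, the Euler characteristic is 9 − 12 = -3, which agrees with 1 − 4 = -3.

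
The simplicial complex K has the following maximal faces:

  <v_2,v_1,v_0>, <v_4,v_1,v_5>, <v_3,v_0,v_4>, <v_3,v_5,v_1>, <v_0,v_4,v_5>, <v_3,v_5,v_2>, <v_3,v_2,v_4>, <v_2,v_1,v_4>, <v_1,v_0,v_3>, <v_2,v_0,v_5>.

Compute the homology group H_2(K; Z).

Fix the vertex order v_0 < v_1 < v_2 < v_3 < v_4 < v_5 and write every simplex with vertices in increasing order. Then dim K = 2 and the simplices of K are:

  0-simplices (6): [v_0], [v_1], [v_2], [v_3], [v_4], [v_5]
  1-simplices (15): (15 of them)
  2-simplices (10): [v_0,v_1,v_2], [v_0,v_1,v_3], [v_0,v_2,v_5], [v_0,v_3,v_4], [v_0,v_4,v_5], [v_1,v_2,v_4], [v_1,v_3,v_5], [v_1,v_4,v_5], [v_2,v_3,v_4], [v_2,v_3,v_5]

giving chain groups C_0 ≅ Z^6, C_1 ≅ Z^15, C_2 ≅ Z^10.

The boundary map ∂_1: C_1 → C_0 sends each edge [p,q] (with p < q) to q − p. For instance
  ∂[v_1,v_2] = [v_2] − [v_1].
The 6×15 boundary matrix has rank 5 and Smith normal form diag(1,1,1,1,1).

∂_2: C_2 → C_1 sends each 2-simplex [p,q,r] to [q,r] − [p,r] + [p,q]. For instance
  ∂[v_0,v_4,v_5] = [v_4,v_5] − [v_0,v_5] + [v_0,v_4],
  ∂[v_0,v_1,v_2] = [v_1,v_2] − [v_0,v_2] + [v_0,v_1].
The resulting 15×10 matrix has rank 10, and its Smith normal form has invariant factors (1,1,1,1,1,1,1,1,1,2).

Computing H_k = (kernel of ∂_k) / (image of ∂_{k+1}):

  H_2: rank ker ∂_2 − rank ∂_3 = (10 − 10) − 0 = 0, and there is no ∂_3, so H_2 = 0.

(K is a triangulation of the real projective plane RP^2.)

H_2 ≅ 0.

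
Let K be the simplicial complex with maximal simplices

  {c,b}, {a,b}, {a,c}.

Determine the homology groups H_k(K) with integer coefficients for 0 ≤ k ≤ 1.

H_0 ≅ Z,  H_1 ≅ Z.

K has 3 vertices, 3 edges.
rank ∂_0 = 0, rank ∂_1 = 2 ⇒ b_0 = 3 − 0 − 2 = 1; all invariant factors of ∂_1 are 1 so no torsion. So H_0 ≅ Z.
rank ∂_1 = 2, rank ∂_2 = 0 ⇒ b_1 = 3 − 2 − 0 = 1. So H_1 ≅ Z.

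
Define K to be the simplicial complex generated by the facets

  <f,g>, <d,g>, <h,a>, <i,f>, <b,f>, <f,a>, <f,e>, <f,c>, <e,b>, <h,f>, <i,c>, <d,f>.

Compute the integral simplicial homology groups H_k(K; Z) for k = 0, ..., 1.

K has 9 vertices, 12 edges.
rank ∂_0 = 0, rank ∂_1 = 8 ⇒ b_0 = 9 − 0 − 8 = 1; all invariant factors of ∂_1 are 1 so no torsion. So H_0 ≅ Z.
rank ∂_1 = 8, rank ∂_2 = 0 ⇒ b_1 = 12 − 8 − 0 = 4. So H_1 ≅ Z^4.

H_0 ≅ Z,  H_1 ≅ Z^4.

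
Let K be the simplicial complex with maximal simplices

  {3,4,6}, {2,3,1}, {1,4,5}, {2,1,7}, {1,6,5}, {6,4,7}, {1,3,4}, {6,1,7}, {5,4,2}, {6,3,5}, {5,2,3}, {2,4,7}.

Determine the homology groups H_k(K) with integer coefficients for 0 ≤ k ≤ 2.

H_0 = Z,  H_1 = Z/2,  H_2 = 0.

Fix the vertex order 1 < 2 < 3 < 4 < 5 < 6 < 7 and write every simplex with vertices in increasing order. Then dim K = 2 and the simplices of K are:

  0-simplices (7): [1], [2], [3], [4], [5], [6], [7]
  1-simplices (18): [1,2], [1,3], [1,4], [1,5], [1,6], [1,7], [2,3], [2,4], [2,5], [2,7], [3,4], [3,5], [3,6], [4,5], [4,6], [4,7], [5,6], [6,7]
  2-simplices (12): [1,2,3], [1,2,7], [1,3,4], [1,4,5], [1,5,6], [1,6,7], [2,3,5], [2,4,5], [2,4,7], [3,4,6], [3,5,6], [4,6,7]

Hence C_0 ≅ Z^7, C_1 ≅ Z^18, C_2 ≅ Z^12.

The boundary map ∂_1: C_1 → C_0 maps an edge to its endpoints' difference, ∂[p,q] = q − p. For instance
  ∂[4,6] = [6] − [4].
As a 7×18 matrix over Z this has rank 6, with invariant factors (1,1,1,1,1,1).

∂_2: C_2 → C_1 acts by ∂[p,q,r] = [q,r] − [p,r] + [p,q]. For instance
  ∂[1,2,7] = [2,7] − [1,7] + [1,2],
  ∂[2,4,5] = [4,5] − [2,5] + [2,4].
As a 18×12 matrix over Z this has rank 12, with invariant factors (1,1,1,1,1,1,1,1,1,1,1,2).

Computing H_k = (kernel of ∂_k) / (image of ∂_{k+1}):

  H_0: rank C_0 − rank ∂_1 = 7 − 6 = 1, and the invariant factors of ∂_1 are all 1, so H_0 ≅ Z.
  H_1: rank ker ∂_1 − rank ∂_2 = (18 − 6) − 12 = 0, and ∂_2 has invariant factor 2 > 1, so H_1 ≅ Z/2.
  H_2: rank ker ∂_2 − rank ∂_3 = (12 − 12) − 0 = 0, and there is no ∂_3, so H_2 ≅ 0.

As a check, the Euler characteristic is 7 − 18 + 12 = 1, which agrees with 1 − 0 + 0 = 1.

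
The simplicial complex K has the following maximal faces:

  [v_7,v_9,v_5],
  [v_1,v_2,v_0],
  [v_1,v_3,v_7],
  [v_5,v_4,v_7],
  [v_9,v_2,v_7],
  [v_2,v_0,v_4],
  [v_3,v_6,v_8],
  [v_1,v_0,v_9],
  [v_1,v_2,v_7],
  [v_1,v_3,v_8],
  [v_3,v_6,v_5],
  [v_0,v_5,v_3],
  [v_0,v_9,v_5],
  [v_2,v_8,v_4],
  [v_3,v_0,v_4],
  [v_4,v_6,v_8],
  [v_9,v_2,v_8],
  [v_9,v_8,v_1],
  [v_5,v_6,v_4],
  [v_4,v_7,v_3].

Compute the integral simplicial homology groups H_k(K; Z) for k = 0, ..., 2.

Order the vertices as v_0 < v_1 < v_2 < v_3 < v_4 < v_5 < v_6 < v_7 < v_8 < v_9. Listing each simplex with vertices in this order, K has dimension 2 with simplices:

  0-simplices (10): [v_0], [v_1], [v_2], [v_3], [v_4], [v_5], [v_6], [v_7], [v_8], [v_9]
  1-simplices (30): (30 of them)
  2-simplices (20): (20 of them)

giving chain groups C_0 ≅ Z^10, C_1 ≅ Z^30, C_2 ≅ Z^20.

∂_1: C_1 → C_0 sends each edge [p,q] (with p < q) to q − p.
The resulting 10×30 matrix has rank 9, and its Smith normal form has invariant factors (1,1,1,1,1,1,1,1,1).

The boundary map ∂_2: C_2 → C_1 maps a triangle to the signed sum of its edges. For instance
  ∂[v_2,v_4,v_8] = [v_4,v_8] − [v_2,v_8] + [v_2,v_4],
  ∂[v_0,v_5,v_9] = [v_5,v_9] − [v_0,v_9] + [v_0,v_5].
The 30×20 boundary matrix has rank 20 and Smith normal form diag(1,1,1,1,1,1,1,1,1,1,1,1,1,1,1,1,1,1,1,2).

Computing H_k = (kernel of ∂_k) / (image of ∂_{k+1}):

  H_0: rank C_0 − rank ∂_1 = 10 − 9 = 1, and the invariant factors of ∂_1 are all 1, so H_0 = Z.
  H_1: rank ker ∂_1 − rank ∂_2 = (30 − 9) − 20 = 1, and ∂_2 has invariant factor 2 > 1, so H_1 = Z ⊕ Z/2.
  H_2: rank ker ∂_2 − rank ∂_3 = (20 − 20) − 0 = 0, and there is no ∂_3, so H_2 = 0.

As a check, the Euler characteristic is 10 − 30 + 20 = 0, which agrees with 1 − 1 + 0 = 0.
(K is a triangulation of the Klein bottle.)

H_0 = Z,  H_1 = Z ⊕ Z/2,  H_2 = 0.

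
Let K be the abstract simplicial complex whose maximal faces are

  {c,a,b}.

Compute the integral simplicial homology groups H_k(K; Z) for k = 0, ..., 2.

Take the total order a < b < c on the vertex set. Then K (dimension 2) consists of the simplices:

  0-simplices (3): a, b, c
  1-simplices (3): ab, ac, bc
  2-simplices (1): abc

so the chain groups are C_0 ≅ Z^3, C_1 ≅ Z^3, C_2 ≅ Z^1.

∂_1: C_1 → C_0 is given by ∂[p,q] = [q] − [p]. For instance
  ∂ac = c − a.
The 3×3 boundary matrix has rank 2 and Smith normal form diag(1,1).

∂_2: C_2 → C_1 maps a triangle to the signed sum of its edges. For instance
  ∂abc = bc − ac + ab.
As a 3×1 matrix over Z this has rank 1, with invariant factors (1).

Computing H_k = (kernel of ∂_k) / (image of ∂_{k+1}):

  H_0: rank C_0 − rank ∂_1 = 3 − 2 = 1, and the invariant factors of ∂_1 are all 1, so H_0 ≅ Z.
  H_1: rank ker ∂_1 − rank ∂_2 = (3 − 2) − 1 = 0, and the invariant factors of ∂_2 are all 1, so H_1 ≅ 0.
  H_2: rank ker ∂_2 − rank ∂_3 = (1 − 1) − 0 = 0, and there is no ∂_3, so H_2 ≅ 0.

As a check, the Euler characteristic is 3 − 3 + 1 = 1, which agrees with 1 − 0 + 0 = 1.
(K is a triangulation of the 2-simplex.)

H_0 = Z,  H_1 = 0,  H_2 = 0.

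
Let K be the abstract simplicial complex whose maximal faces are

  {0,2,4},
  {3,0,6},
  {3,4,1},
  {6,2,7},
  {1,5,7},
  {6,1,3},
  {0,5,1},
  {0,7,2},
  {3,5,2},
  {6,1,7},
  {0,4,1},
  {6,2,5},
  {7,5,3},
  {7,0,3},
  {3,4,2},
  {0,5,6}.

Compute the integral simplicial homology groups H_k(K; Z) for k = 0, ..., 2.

H_0 ≅ Z,  H_1 ≅ Z^2,  H_2 ≅ Z.

We work with the vertex ordering 0 < 1 < 2 < 3 < 4 < 5 < 6 < 7. The simplices of K, each written with vertices in increasing order, are:

  0-simplices (8): [0], [1], [2], [3], [4], [5], [6], [7]
  1-simplices (24): (24 of them)
  2-simplices (16): [0,1,4], [0,1,5], [0,2,4], [0,2,7], [0,3,6], [0,3,7], [0,5,6], [1,3,4], [1,3,6], [1,5,7], [1,6,7], [2,3,4], [2,3,5], [2,5,6], [2,6,7], [3,5,7]

giving chain groups C_0 ≅ Z^8, C_1 ≅ Z^24, C_2 ≅ Z^16.

The boundary map ∂_1: C_1 → C_0 maps an edge to its endpoints' difference, ∂[p,q] = q − p. For instance
  ∂[0,4] = [4] − [0].
The resulting 8×24 matrix has rank 7, and its Smith normal form has invariant factors (1,1,1,1,1,1,1).

∂_2: C_2 → C_1 sends each 2-simplex [p,q,r] to [q,r] − [p,r] + [p,q]. For instance
  ∂[2,3,4] = [3,4] − [2,4] + [2,3],
  ∂[0,2,4] = [2,4] − [0,4] + [0,2].
The resulting 24×16 matrix has rank 15, and its Smith normal form has invariant factors (1,1,1,1,1,1,1,1,1,1,1,1,1,1,1).

Computing H_k = (kernel of ∂_k) / (image of ∂_{k+1}):

  H_0: rank C_0 − rank ∂_1 = 8 − 7 = 1, and the invariant factors of ∂_1 are all 1, so H_0 = Z.
  H_1: rank ker ∂_1 − rank ∂_2 = (24 − 7) − 15 = 2, and the invariant factors of ∂_2 are all 1, so H_1 = Z^2.
  H_2: rank ker ∂_2 − rank ∂_3 = (16 − 15) − 0 = 1, and there is no ∂_3, so H_2 = Z.

As a check, the Euler characteristic is 8 − 24 + 16 = 0, which agrees with 1 − 2 + 1 = 0.
(K is a triangulation of the torus T^2.)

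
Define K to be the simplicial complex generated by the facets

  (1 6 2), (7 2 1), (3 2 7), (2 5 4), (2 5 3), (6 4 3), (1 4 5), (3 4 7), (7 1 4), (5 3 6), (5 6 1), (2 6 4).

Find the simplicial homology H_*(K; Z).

We work with the vertex ordering 1 < 2 < 3 < 4 < 5 < 6 < 7. The simplices of K, each written with vertices in increasing order, are:

  0-simplices (7): [1], [2], [3], [4], [5], [6], [7]
  1-simplices (18): [1,2], [1,4], [1,5], [1,6], [1,7], [2,3], [2,4], [2,5], [2,6], [2,7], [3,4], [3,5], [3,6], [3,7], [4,5], [4,6], [4,7], [5,6]
  2-simplices (12): [1,2,6], [1,2,7], [1,4,5], [1,4,7], [1,5,6], [2,3,5], [2,3,7], [2,4,5], [2,4,6], [3,4,6], [3,4,7], [3,5,6]

giving chain groups C_0 ≅ Z^7, C_1 ≅ Z^18, C_2 ≅ Z^12.

Boundary ∂_1: C_1 → C_0 maps an edge to its endpoints' difference, ∂[p,q] = q − p. For instance
  ∂[3,7] = [7] − [3].
As a 7×18 matrix over Z this has rank 6, with invariant factors (1,1,1,1,1,1).

Boundary ∂_2: C_2 → C_1 sends each 2-simplex [p,q,r] to [q,r] − [p,r] + [p,q]. For instance
  ∂[1,5,6] = [5,6] − [1,6] + [1,5],
  ∂[2,3,5] = [3,5] − [2,5] + [2,3].
As a 18×12 matrix over Z this has rank 12, with invariant factors (1,1,1,1,1,1,1,1,1,1,1,2).

Computing H_k = (kernel of ∂_k) / (image of ∂_{k+1}):

  H_0: rank C_0 − rank ∂_1 = 7 − 6 = 1, and the invariant factors of ∂_1 are all 1, so H_0 ≅ Z.
  H_1: rank ker ∂_1 − rank ∂_2 = (18 − 6) − 12 = 0, and ∂_2 has invariant factor 2 > 1, so H_1 ≅ Z_2.
  H_2: rank ker ∂_2 − rank ∂_3 = (12 − 12) − 0 = 0, and there is no ∂_3, so H_2 ≅ 0.

As a check, the Euler characteristic is 7 − 18 + 12 = 1, which agrees with 1 − 0 + 0 = 1.

H_0 ≅ Z,  H_1 ≅ Z_2,  H_2 = 0.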